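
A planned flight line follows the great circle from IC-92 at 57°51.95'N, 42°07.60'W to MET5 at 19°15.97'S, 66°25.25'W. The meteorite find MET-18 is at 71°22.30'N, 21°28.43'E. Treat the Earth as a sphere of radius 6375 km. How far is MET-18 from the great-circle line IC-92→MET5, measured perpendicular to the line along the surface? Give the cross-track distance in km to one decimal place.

711.7 km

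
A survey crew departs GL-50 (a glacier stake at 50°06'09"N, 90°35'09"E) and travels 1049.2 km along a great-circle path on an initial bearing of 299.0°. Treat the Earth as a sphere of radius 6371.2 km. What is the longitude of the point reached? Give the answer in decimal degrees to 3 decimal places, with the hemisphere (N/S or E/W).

GL-50: φ = +50.10250°, λ = +90.58583°
δ = d/R = 1049.2/6371.2 = 0.164679 rad
φ₂ = arcsin(sin φ₁ cos δ + cos φ₁ sin δ cos θ)
   = arcsin(0.76719·0.98647 + 0.64142·0.16394·0.48481) = 53.88076°
λ₂ = λ₁ + atan2(sin θ sin δ cos φ₁, cos δ − sin φ₁ sin φ₂) = 76.50810°

76.508°E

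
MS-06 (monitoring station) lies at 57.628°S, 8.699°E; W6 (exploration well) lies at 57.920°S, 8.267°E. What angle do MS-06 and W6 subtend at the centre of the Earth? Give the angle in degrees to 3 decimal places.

Δφ = -0.2920°,  Δλ = -0.4320°
a = sin²(Δφ/2) + cos φ₁ cos φ₂ sin²(Δλ/2) = 0.000011
c = 2·arcsin(√a) = 0.006491 rad = 0.3719°

0.372°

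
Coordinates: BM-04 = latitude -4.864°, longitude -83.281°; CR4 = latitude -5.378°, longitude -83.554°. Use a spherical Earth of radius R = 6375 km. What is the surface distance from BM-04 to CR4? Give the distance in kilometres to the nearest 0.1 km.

Δφ = -0.5140°,  Δλ = -0.2730°
a = sin²(Δφ/2) + cos φ₁ cos φ₂ sin²(Δλ/2) = 0.000026
c = 2·arcsin(√a) = 0.010149 rad = 0.5815°
d = R·c = 6375 × 0.010149 = 64.7 km

64.7 km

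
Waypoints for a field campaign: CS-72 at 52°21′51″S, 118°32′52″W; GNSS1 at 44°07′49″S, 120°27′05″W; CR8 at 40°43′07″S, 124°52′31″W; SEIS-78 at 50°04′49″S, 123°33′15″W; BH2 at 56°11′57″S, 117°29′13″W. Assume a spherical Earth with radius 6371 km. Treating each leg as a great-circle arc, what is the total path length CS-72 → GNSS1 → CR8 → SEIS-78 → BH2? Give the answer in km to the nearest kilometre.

3288 km

CS-72: φ = -52.36417°, λ = -118.54778°
GNSS1: φ = -44.13028°, λ = -120.45139°
CR8: φ = -40.71861°, λ = -124.87528°
SEIS-78: φ = -50.08028°, λ = -123.55417°
BH2: φ = -56.19917°, λ = -117.48694°
CS-72→GNSS1: c = 0.145388 rad, d = 926.26 km
GNSS1→CR8: c = 0.082401 rad, d = 524.98 km
CR8→SEIS-78: c = 0.164185 rad, d = 1046.02 km
SEIS-78→BH2: c = 0.124151 rad, d = 790.96 km
Total = 926.26 + 524.98 + 1046.02 + 790.96 = 3288.23 km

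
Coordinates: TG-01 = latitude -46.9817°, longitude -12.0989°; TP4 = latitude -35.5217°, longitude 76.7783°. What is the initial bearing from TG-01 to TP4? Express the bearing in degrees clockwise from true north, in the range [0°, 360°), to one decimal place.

Δλ = 88.8772°
y = sin Δλ · cos φ₂ = 0.813739
x = cos φ₁ sin φ₂ − sin φ₁ cos φ₂ cos Δλ = -0.384724
θ = atan2(y, x) = 115.3041° → 115.3041° (mod 360°)

115.3°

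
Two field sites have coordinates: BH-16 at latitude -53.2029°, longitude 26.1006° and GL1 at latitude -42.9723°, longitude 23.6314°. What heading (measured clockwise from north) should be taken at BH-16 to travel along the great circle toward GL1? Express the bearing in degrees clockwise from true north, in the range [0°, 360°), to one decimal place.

349.9°

Δλ = -2.4692°
y = sin Δλ · cos φ₂ = -0.031523
x = cos φ₁ sin φ₂ − sin φ₁ cos φ₂ cos Δλ = 0.177066
θ = atan2(y, x) = -10.0944° → 349.9056° (mod 360°)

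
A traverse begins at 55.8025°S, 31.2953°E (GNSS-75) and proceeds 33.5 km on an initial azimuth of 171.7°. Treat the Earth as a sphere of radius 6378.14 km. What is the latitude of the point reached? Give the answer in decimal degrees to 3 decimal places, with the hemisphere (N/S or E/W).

δ = d/R = 33.5/6378.14 = 0.005252 rad
φ₂ = arcsin(sin φ₁ cos δ + cos φ₁ sin δ cos θ)
   = arcsin(-0.82711·0.99999 + 0.56205·0.00525·-0.98953) = -56.10026°
λ₂ = λ₁ + atan2(sin θ sin δ cos φ₁, cos δ − sin φ₁ sin φ₂) = 31.37319°

56.100°S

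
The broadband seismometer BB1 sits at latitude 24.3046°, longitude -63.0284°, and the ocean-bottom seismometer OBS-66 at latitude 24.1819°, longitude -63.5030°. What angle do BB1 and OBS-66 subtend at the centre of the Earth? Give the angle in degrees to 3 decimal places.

0.450°

Δφ = -0.1227°,  Δλ = -0.4746°
a = sin²(Δφ/2) + cos φ₁ cos φ₂ sin²(Δλ/2) = 0.000015
c = 2·arcsin(√a) = 0.007851 rad = 0.4498°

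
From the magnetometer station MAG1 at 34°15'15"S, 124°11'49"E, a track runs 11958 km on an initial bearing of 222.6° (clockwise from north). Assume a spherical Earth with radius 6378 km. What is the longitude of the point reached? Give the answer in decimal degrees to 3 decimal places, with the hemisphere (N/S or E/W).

10.669°W

MAG1: φ = -34.25417°, λ = +124.19694°
δ = d/R = 11958/6378 = 1.874882 rad
φ₂ = arcsin(sin φ₁ cos δ + cos φ₁ sin δ cos θ)
   = arcsin(-0.56287·-0.29942 + 0.82655·0.95412·-0.73610) = -24.32882°
λ₂ = λ₁ + atan2(sin θ sin δ cos φ₁, cos δ − sin φ₁ sin φ₂) = -10.66875°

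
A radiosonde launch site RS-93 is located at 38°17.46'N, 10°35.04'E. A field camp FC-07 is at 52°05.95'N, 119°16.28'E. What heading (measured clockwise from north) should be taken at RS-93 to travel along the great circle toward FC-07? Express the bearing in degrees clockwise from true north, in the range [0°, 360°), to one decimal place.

38.1°

RS-93: φ = +38.29100°, λ = +10.58400°
FC-07: φ = +52.09917°, λ = +119.27133°
Δλ = 108.6873°
y = sin Δλ · cos φ₂ = 0.581912
x = cos φ₁ sin φ₂ − sin φ₁ cos φ₂ cos Δλ = 0.741287
θ = atan2(y, x) = 38.1320° → 38.1320° (mod 360°)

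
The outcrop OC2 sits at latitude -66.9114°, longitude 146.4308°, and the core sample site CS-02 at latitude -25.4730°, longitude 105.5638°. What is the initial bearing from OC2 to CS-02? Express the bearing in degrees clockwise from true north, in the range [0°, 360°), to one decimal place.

Δλ = -40.8670°
y = sin Δλ · cos φ₂ = -0.590699
x = cos φ₁ sin φ₂ − sin φ₁ cos φ₂ cos Δλ = 0.459370
θ = atan2(y, x) = -52.1288° → 307.8712° (mod 360°)

307.9°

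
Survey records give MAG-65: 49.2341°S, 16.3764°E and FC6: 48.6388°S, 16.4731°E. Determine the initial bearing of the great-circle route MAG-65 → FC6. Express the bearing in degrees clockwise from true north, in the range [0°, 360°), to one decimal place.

Δλ = 0.0967°
y = sin Δλ · cos φ₂ = 0.001115
x = cos φ₁ sin φ₂ − sin φ₁ cos φ₂ cos Δλ = 0.010389
θ = atan2(y, x) = 6.1272° → 6.1272° (mod 360°)

6.1°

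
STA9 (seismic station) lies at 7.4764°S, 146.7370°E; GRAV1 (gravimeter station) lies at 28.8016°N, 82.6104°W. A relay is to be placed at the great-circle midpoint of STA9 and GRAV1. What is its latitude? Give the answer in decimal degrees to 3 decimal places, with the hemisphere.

24.085°N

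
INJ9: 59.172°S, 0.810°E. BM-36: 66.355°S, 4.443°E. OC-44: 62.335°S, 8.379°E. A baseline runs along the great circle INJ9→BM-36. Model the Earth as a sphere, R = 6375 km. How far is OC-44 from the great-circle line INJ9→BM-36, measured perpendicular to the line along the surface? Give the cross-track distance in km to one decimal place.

308.2 km

δ₁₃ = central angle INJ9→OC-44 = 0.084838 rad  (haversine)
θ₁₃ = bearing INJ9→OC-44 = 133.801°,  θ₁₂ = bearing INJ9→BM-36 = 168.573°
dₓₜ = R·arcsin(sin δ₁₃ · sin(θ₁₃ − θ₁₂)) = 6375·arcsin(0.08474·sin(-34.772°)) = -308.195 km
|dₓₜ| = 308.195 km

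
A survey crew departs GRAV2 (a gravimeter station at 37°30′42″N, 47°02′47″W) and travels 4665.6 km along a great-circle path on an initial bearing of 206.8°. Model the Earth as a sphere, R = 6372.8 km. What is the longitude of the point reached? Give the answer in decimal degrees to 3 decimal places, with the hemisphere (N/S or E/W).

64.591°W

GRAV2: φ = +37.51167°, λ = -47.04639°
δ = d/R = 4665.6/6372.8 = 0.732111 rad
φ₂ = arcsin(sin φ₁ cos δ + cos φ₁ sin δ cos θ)
   = arcsin(0.60892·0.74376 + 0.79323·0.66844·-0.89259) = -1.16766°
λ₂ = λ₁ + atan2(sin θ sin δ cos φ₁, cos δ − sin φ₁ sin φ₂) = -64.59098°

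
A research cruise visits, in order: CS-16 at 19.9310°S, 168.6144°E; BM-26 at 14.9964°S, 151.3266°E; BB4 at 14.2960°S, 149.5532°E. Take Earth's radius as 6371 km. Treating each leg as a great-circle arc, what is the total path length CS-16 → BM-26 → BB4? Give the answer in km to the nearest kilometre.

2119 km

CS-16→BM-26: c = 0.300225 rad, d = 1912.73 km
BM-26→BB4: c = 0.032345 rad, d = 206.07 km
Total = 1912.73 + 206.07 = 2118.80 km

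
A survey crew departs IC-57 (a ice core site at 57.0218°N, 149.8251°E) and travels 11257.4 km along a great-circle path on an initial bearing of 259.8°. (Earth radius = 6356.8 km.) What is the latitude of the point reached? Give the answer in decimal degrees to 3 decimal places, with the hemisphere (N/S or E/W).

δ = d/R = 11257.4/6356.8 = 1.770922 rad
φ₂ = arcsin(sin φ₁ cos δ + cos φ₁ sin δ cos θ)
   = arcsin(0.83888·-0.19879 + 0.54432·0.98004·-0.17708) = -15.14305°
λ₂ = λ₁ + atan2(sin θ sin δ cos φ₁, cos δ − sin φ₁ sin φ₂) = 62.04445°

15.143°S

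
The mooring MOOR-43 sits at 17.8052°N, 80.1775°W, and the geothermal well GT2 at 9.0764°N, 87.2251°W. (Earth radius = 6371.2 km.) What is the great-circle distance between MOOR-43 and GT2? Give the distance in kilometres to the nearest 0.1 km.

1233.6 km

Δφ = -8.7288°,  Δλ = -7.0476°
a = sin²(Δφ/2) + cos φ₁ cos φ₂ sin²(Δλ/2) = 0.009343
c = 2·arcsin(√a) = 0.193619 rad = 11.0936°
d = R·c = 6371.2 × 0.193619 = 1233.6 km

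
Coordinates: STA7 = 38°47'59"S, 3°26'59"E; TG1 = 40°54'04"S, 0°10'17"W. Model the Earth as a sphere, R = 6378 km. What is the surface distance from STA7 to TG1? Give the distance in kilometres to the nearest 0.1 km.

STA7: φ = -38.79972°, λ = +3.44972°
TG1: φ = -40.90111°, λ = -0.17139°
Δφ = -2.1014°,  Δλ = -3.6211°
a = sin²(Δφ/2) + cos φ₁ cos φ₂ sin²(Δλ/2) = 0.000924
c = 2·arcsin(√a) = 0.060813 rad = 3.4843°
d = R·c = 6378 × 0.060813 = 387.9 km

387.9 km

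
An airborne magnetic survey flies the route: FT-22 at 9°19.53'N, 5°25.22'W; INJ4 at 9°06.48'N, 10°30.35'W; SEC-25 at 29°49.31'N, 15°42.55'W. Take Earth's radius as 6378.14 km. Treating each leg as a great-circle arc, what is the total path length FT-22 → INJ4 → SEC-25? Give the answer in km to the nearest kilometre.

2928 km

FT-22: φ = +9.32550°, λ = -5.42033°
INJ4: φ = +9.10800°, λ = -10.50583°
SEC-25: φ = +29.82183°, λ = -15.70917°
FT-22→INJ4: c = 0.087694 rad, d = 559.33 km
INJ4→SEC-25: c = 0.371377 rad, d = 2368.69 km
Total = 559.33 + 2368.69 = 2928.02 km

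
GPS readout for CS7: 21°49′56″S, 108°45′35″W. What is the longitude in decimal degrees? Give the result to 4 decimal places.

108.7597°W

108° + 45′/60 + 35″/3600 = 108 + 0.75000 + 0.00972 = 108.7597°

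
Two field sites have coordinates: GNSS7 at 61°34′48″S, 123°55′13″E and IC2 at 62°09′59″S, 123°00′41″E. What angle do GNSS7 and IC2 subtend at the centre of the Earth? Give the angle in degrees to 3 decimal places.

GNSS7: φ = -61.58000°, λ = +123.92028°
IC2: φ = -62.16639°, λ = +123.01139°
Δφ = -0.5864°,  Δλ = -0.9089°
a = sin²(Δφ/2) + cos φ₁ cos φ₂ sin²(Δλ/2) = 0.000040
c = 2·arcsin(√a) = 0.012675 rad = 0.7262°

0.726°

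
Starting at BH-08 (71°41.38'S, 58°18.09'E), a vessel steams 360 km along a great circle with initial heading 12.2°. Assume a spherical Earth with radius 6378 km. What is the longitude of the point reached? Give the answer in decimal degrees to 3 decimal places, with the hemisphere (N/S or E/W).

60.167°E

BH-08: φ = -71.68967°, λ = +58.30150°
δ = d/R = 360/6378 = 0.056444 rad
φ₂ = arcsin(sin φ₁ cos δ + cos φ₁ sin δ cos θ)
   = arcsin(-0.94937·0.99841 + 0.31416·0.05641·0.97742) = -68.51820°
λ₂ = λ₁ + atan2(sin θ sin δ cos φ₁, cos δ − sin φ₁ sin φ₂) = 60.16707°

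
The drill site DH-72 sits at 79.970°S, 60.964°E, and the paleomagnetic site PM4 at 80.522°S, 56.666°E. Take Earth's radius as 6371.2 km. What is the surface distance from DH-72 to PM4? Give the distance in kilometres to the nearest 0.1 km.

Δφ = -0.5520°,  Δλ = -4.2980°
a = sin²(Δφ/2) + cos φ₁ cos φ₂ sin²(Δλ/2) = 0.000064
c = 2·arcsin(√a) = 0.015941 rad = 0.9134°
d = R·c = 6371.2 × 0.015941 = 101.6 km

101.6 km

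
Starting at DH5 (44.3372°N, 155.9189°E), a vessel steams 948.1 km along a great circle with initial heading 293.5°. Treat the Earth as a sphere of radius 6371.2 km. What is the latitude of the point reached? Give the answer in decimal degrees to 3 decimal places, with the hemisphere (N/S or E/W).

δ = d/R = 948.1/6371.2 = 0.148810 rad
φ₂ = arcsin(sin φ₁ cos δ + cos φ₁ sin δ cos θ)
   = arcsin(0.69888·0.98895 + 0.71524·0.14826·0.39875) = 47.17558°
λ₂ = λ₁ + atan2(sin θ sin δ cos φ₁, cos δ − sin φ₁ sin φ₂) = 144.38073°

47.176°N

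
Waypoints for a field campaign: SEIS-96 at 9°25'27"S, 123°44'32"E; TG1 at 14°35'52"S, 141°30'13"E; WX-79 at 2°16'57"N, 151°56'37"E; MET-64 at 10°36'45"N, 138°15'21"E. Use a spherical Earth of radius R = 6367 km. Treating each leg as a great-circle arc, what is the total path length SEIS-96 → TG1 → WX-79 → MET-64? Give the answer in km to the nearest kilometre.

SEIS-96: φ = -9.42417°, λ = +123.74222°
TG1: φ = -14.59778°, λ = +141.50361°
WX-79: φ = +2.28250°, λ = +151.94361°
MET-64: φ = +10.61250°, λ = +138.25583°
SEIS-96→TG1: c = 0.316205 rad, d = 2013.28 km
TG1→WX-79: c = 0.345501 rad, d = 2199.80 km
WX-79→MET-64: c = 0.278177 rad, d = 1771.15 km
Total = 2013.28 + 2199.80 + 1771.15 = 5984.23 km

5984 km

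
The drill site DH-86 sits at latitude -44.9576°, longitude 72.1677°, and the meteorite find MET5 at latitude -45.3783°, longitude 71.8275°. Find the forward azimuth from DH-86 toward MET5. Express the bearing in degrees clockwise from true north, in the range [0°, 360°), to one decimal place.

209.6°

Δλ = -0.3402°
y = sin Δλ · cos φ₂ = -0.004171
x = cos φ₁ sin φ₂ − sin φ₁ cos φ₂ cos Δλ = -0.007351
θ = atan2(y, x) = -150.4320° → 209.5680° (mod 360°)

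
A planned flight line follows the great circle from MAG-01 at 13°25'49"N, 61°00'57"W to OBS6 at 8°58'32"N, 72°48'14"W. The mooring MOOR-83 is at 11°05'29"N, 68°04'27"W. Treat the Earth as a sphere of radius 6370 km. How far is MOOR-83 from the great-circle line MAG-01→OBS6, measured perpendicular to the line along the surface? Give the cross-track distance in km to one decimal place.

MAG-01: φ = +13.43028°, λ = -61.01583°
OBS6: φ = +8.97556°, λ = -72.80389°
MOOR-83: φ = +11.09139°, λ = -68.07417°
δ₁₃ = central angle MAG-01→MOOR-83 = 0.127102 rad  (haversine)
θ₁₃ = bearing MAG-01→MOOR-83 = 252.042°,  θ₁₂ = bearing MAG-01→OBS6 = 250.154°
dₓₜ = R·arcsin(sin δ₁₃ · sin(θ₁₃ − θ₁₂)) = 6370·arcsin(0.12676·sin(1.888°)) = 26.605 km
|dₓₜ| = 26.605 km

26.6 km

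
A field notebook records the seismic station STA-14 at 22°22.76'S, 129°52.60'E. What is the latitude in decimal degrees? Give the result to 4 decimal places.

22.3793°S

22° + 22.76′/60 = 22 + 0.37933 = 22.3793°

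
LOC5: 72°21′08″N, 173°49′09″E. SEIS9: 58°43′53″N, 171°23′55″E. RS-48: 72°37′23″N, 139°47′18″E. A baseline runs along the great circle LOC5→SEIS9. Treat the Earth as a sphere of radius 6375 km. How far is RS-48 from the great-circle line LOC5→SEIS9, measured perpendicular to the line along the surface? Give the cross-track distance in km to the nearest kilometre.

LOC5: φ = +72.35222°, λ = +173.81917°
SEIS9: φ = +58.73139°, λ = +171.39861°
RS-48: φ = +72.62306°, λ = +139.78833°
δ₁₃ = central angle LOC5→RS-48 = 0.176398 rad  (haversine)
θ₁₃ = bearing LOC5→RS-48 = 287.740°,  θ₁₂ = bearing LOC5→SEIS9 = 185.328°
dₓₜ = R·arcsin(sin δ₁₃ · sin(θ₁₃ − θ₁₂)) = 6375·arcsin(0.17548·sin(102.412°)) = 1097.986 km
|dₓₜ| = 1097.986 km

1098 km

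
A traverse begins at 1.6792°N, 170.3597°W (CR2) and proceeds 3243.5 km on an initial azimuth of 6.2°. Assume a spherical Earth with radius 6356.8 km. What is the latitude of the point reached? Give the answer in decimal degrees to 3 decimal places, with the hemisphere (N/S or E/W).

δ = d/R = 3243.5/6356.8 = 0.510241 rad
φ₂ = arcsin(sin φ₁ cos δ + cos φ₁ sin δ cos θ)
   = arcsin(0.02930·0.87263 + 0.99957·0.48839·0.99415) = 30.72336°
λ₂ = λ₁ + atan2(sin θ sin δ cos φ₁, cos δ − sin φ₁ sin φ₂) = -166.84197°

30.723°N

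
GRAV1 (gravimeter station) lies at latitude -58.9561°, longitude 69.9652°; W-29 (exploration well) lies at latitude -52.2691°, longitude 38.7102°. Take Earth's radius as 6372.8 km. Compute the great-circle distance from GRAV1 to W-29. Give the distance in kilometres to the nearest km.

2076 km

Δφ = 6.6870°,  Δλ = -31.2550°
a = sin²(Δφ/2) + cos φ₁ cos φ₂ sin²(Δλ/2) = 0.026302
c = 2·arcsin(√a) = 0.325798 rad = 18.6668°
d = R·c = 6372.8 × 0.325798 = 2076.2 km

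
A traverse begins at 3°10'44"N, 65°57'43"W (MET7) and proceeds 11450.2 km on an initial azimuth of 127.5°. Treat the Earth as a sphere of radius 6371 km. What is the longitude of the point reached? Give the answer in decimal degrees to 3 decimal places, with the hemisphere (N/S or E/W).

37.934°E

MET7: φ = +3.17889°, λ = -65.96194°
δ = d/R = 11450.2/6371 = 1.797237 rad
φ₂ = arcsin(sin φ₁ cos δ + cos φ₁ sin δ cos θ)
   = arcsin(0.05545·-0.22451 + 0.99846·0.97447·-0.60876) = -37.21142°
λ₂ = λ₁ + atan2(sin θ sin δ cos φ₁, cos δ − sin φ₁ sin φ₂) = 37.93430°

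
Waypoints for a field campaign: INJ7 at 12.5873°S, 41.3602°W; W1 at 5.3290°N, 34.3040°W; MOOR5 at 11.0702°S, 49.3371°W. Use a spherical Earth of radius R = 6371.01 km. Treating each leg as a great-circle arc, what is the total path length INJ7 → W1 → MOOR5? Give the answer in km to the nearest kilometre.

4608 km

INJ7→W1: c = 0.335800 rad, d = 2139.38 km
W1→MOOR5: c = 0.387449 rad, d = 2468.44 km
Total = 2139.38 + 2468.44 = 4607.82 km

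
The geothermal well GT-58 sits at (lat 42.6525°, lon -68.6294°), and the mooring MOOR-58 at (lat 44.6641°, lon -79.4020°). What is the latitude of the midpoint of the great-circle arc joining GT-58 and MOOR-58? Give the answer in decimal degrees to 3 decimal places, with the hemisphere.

Bx = cos φ₂ cos Δλ = 0.698706,  By = cos φ₂ sin Δλ = -0.132939
φₘ = atan2(sin φ₁ + sin φ₂, √((cos φ₁ + Bx)² + By²)) = 43.78491°
λₘ = λ₁ + atan2(By, cos φ₁ + Bx) = -73.92520°

43.785°N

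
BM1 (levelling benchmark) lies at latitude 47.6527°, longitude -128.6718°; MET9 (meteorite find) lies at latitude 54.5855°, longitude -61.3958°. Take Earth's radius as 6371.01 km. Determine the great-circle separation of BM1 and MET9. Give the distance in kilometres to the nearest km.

4574 km

Δφ = 6.9328°,  Δλ = 67.2760°
a = sin²(Δφ/2) + cos φ₁ cos φ₂ sin²(Δλ/2) = 0.123438
c = 2·arcsin(√a) = 0.717999 rad = 41.1383°
d = R·c = 6371.01 × 0.717999 = 4574.4 km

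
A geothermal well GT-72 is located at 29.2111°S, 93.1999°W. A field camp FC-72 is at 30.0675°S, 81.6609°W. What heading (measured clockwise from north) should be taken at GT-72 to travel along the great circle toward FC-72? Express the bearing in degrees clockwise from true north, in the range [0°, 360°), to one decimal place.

Δλ = 11.5390°
y = sin Δλ · cos φ₂ = 0.173117
x = cos φ₁ sin φ₂ − sin φ₁ cos φ₂ cos Δλ = -0.023483
θ = atan2(y, x) = 97.7248° → 97.7248° (mod 360°)

97.7°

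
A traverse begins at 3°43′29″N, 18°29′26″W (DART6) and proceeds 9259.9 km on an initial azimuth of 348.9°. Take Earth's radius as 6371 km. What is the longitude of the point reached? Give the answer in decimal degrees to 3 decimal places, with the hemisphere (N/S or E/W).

92.851°W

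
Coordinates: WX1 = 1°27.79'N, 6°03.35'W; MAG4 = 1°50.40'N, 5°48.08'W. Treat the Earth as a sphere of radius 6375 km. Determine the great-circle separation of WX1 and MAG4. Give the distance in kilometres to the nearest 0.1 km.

WX1: φ = +1.46317°, λ = -6.05583°
MAG4: φ = +1.84000°, λ = -5.80133°
Δφ = 0.3768°,  Δλ = 0.2545°
a = sin²(Δφ/2) + cos φ₁ cos φ₂ sin²(Δλ/2) = 0.000016
c = 2·arcsin(√a) = 0.007935 rad = 0.4547°
d = R·c = 6375 × 0.007935 = 50.6 km

50.6 km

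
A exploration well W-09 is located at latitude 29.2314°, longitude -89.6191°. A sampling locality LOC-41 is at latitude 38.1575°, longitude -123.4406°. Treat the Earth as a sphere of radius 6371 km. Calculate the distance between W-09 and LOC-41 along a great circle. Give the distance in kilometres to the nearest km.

Δφ = 8.9261°,  Δλ = -33.8215°
a = sin²(Δφ/2) + cos φ₁ cos φ₂ sin²(Δλ/2) = 0.064115
c = 2·arcsin(√a) = 0.511991 rad = 29.3349°
d = R·c = 6371 × 0.511991 = 3261.9 km

3262 km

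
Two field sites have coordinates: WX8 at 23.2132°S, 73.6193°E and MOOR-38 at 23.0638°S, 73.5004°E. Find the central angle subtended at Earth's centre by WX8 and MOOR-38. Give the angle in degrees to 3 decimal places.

0.185°

Δφ = 0.1494°,  Δλ = -0.1189°
a = sin²(Δφ/2) + cos φ₁ cos φ₂ sin²(Δλ/2) = 0.000003
c = 2·arcsin(√a) = 0.003231 rad = 0.1851°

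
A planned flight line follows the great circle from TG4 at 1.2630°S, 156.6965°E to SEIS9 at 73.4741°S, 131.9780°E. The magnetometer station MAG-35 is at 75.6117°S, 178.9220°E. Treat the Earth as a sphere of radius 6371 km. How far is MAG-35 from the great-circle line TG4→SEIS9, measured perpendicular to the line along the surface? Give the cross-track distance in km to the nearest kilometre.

1365 km

δ₁₃ = central angle TG4→MAG-35 = 1.316748 rad  (haversine)
θ₁₃ = bearing TG4→MAG-35 = 174.427°,  θ₁₂ = bearing TG4→SEIS9 = 187.116°
dₓₜ = R·arcsin(sin δ₁₃ · sin(θ₁₃ − θ₁₂)) = 6371·arcsin(0.96790·sin(-12.689°)) = -1364.935 km
|dₓₜ| = 1364.935 km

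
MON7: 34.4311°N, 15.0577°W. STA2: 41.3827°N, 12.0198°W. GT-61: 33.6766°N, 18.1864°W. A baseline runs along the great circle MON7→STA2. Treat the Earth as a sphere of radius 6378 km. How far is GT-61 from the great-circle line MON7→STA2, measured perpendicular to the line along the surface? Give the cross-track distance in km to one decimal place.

δ₁₃ = central angle MON7→GT-61 = 0.047117 rad  (haversine)
θ₁₃ = bearing MON7→GT-61 = 254.651°,  θ₁₂ = bearing MON7→STA2 = 18.104°
dₓₜ = R·arcsin(sin δ₁₃ · sin(θ₁₃ − θ₁₂)) = 6378·arcsin(0.04710·sin(236.547°)) = -250.701 km
|dₓₜ| = 250.701 km

250.7 km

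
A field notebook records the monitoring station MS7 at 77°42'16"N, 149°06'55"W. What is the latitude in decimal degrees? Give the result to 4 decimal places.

77° + 42′/60 + 16″/3600 = 77 + 0.70000 + 0.00444 = 77.7044°

77.7044°N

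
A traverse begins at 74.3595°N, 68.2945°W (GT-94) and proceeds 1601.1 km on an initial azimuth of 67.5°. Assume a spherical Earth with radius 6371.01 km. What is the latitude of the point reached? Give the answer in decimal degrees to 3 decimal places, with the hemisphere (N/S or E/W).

73.411°N

δ = d/R = 1601.1/6371.01 = 0.251310 rad
φ₂ = arcsin(sin φ₁ cos δ + cos φ₁ sin δ cos θ)
   = arcsin(0.96297·0.96859 + 0.26960·0.24867·0.38268) = 73.41129°
λ₂ = λ₁ + atan2(sin θ sin δ cos φ₁, cos δ − sin φ₁ sin φ₂) = -14.71232°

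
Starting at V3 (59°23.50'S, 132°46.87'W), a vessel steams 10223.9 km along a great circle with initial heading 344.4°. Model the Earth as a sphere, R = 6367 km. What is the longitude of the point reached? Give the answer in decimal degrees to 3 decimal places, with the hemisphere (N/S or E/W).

V3: φ = -59.39167°, λ = -132.78117°
δ = d/R = 10223.9/6367 = 1.605764 rad
φ₂ = arcsin(sin φ₁ cos δ + cos φ₁ sin δ cos θ)
   = arcsin(-0.86067·-0.03496 + 0.50917·0.99939·0.96316) = 31.34566°
λ₂ = λ₁ + atan2(sin θ sin δ cos φ₁, cos δ − sin φ₁ sin φ₂) = -151.12300°

151.123°W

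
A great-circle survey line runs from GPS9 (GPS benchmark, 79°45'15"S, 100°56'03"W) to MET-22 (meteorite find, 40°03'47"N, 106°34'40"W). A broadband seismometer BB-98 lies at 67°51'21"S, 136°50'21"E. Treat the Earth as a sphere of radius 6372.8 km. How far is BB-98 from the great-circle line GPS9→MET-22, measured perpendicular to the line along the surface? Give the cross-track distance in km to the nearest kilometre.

2273 km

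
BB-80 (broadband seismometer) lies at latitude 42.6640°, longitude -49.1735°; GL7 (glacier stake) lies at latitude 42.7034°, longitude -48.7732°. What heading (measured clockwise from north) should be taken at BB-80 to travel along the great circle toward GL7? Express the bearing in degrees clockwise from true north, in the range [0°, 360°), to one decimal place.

Δλ = 0.4003°
y = sin Δλ · cos φ₂ = 0.005134
x = cos φ₁ sin φ₂ − sin φ₁ cos φ₂ cos Δλ = 0.000700
θ = atan2(y, x) = 82.2382° → 82.2382° (mod 360°)

82.2°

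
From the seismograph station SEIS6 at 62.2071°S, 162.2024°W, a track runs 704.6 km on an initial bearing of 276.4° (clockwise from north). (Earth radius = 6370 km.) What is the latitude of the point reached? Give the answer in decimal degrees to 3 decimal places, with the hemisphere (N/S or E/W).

δ = d/R = 704.6/6370 = 0.110612 rad
φ₂ = arcsin(sin φ₁ cos δ + cos φ₁ sin δ cos θ)
   = arcsin(-0.88464·0.99389 + 0.46628·0.11039·0.11147) = -60.86736°
λ₂ = λ₁ + atan2(sin θ sin δ cos φ₁, cos δ − sin φ₁ sin φ₂) = -175.22478°

60.867°S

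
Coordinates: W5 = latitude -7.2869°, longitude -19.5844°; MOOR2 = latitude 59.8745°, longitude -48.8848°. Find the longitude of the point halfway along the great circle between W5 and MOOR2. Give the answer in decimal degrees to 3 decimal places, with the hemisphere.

29.333°W

Bx = cos φ₂ cos Δλ = 0.437686,  By = cos φ₂ sin Δλ = -0.245622
φₘ = atan2(sin φ₁ + sin φ₂, √((cos φ₁ + Bx)² + By²)) = 26.96847°
λₘ = λ₁ + atan2(By, cos φ₁ + Bx) = -29.33324°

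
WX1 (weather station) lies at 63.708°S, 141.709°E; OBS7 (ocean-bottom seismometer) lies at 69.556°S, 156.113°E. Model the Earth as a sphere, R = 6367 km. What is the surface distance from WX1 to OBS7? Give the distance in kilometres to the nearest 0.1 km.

Δφ = -5.8480°,  Δλ = 14.4040°
a = sin²(Δφ/2) + cos φ₁ cos φ₂ sin²(Δλ/2) = 0.005034
c = 2·arcsin(√a) = 0.142019 rad = 8.1371°
d = R·c = 6367 × 0.142019 = 904.2 km

904.2 km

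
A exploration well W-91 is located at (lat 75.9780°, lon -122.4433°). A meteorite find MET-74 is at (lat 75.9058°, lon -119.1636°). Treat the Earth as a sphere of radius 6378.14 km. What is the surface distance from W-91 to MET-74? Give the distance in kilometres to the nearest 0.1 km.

89.0 km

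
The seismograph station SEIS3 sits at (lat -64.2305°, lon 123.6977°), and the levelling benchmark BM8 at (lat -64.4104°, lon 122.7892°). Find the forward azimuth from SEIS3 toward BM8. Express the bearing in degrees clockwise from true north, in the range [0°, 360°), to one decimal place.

245.0°

Δλ = -0.9085°
y = sin Δλ · cos φ₂ = -0.006848
x = cos φ₁ sin φ₂ − sin φ₁ cos φ₂ cos Δλ = -0.003189
θ = atan2(y, x) = -114.9675° → 245.0325° (mod 360°)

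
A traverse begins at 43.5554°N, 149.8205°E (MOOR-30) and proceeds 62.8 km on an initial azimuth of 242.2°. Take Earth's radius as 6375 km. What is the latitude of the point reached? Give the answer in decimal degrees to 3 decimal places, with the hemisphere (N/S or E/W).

δ = d/R = 62.8/6375 = 0.009851 rad
φ₂ = arcsin(sin φ₁ cos δ + cos φ₁ sin δ cos θ)
   = arcsin(0.68906·0.99995 + 0.72471·0.00985·-0.46639) = 43.29011°
λ₂ = λ₁ + atan2(sin θ sin δ cos φ₁, cos δ − sin φ₁ sin φ₂) = 149.13458°

43.290°N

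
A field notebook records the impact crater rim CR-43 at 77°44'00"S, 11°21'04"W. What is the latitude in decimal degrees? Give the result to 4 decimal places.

77° + 44′/60 + 0″/3600 = 77 + 0.73333 + 0.00000 = 77.7333°

77.7333°S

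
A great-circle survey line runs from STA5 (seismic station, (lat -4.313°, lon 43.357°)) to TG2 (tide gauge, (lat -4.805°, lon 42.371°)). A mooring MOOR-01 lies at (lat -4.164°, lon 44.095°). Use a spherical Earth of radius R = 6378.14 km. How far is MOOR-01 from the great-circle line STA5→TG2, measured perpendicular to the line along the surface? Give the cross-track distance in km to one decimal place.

δ₁₃ = central angle STA5→MOOR-01 = 0.013106 rad  (haversine)
θ₁₃ = bearing STA5→MOOR-01 = 78.583°,  θ₁₂ = bearing STA5→TG2 = 243.370°
dₓₜ = R·arcsin(sin δ₁₃ · sin(θ₁₃ − θ₁₂)) = 6378.14·arcsin(0.01311·sin(-164.788°)) = -21.933 km
|dₓₜ| = 21.933 km

21.9 km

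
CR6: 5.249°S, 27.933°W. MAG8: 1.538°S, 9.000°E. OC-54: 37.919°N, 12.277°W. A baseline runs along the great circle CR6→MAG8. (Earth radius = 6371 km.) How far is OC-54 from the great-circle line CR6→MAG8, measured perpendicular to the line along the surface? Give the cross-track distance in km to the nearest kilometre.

δ₁₃ = central angle CR6→OC-54 = 0.795111 rad  (haversine)
θ₁₃ = bearing CR6→OC-54 = 17.349°,  θ₁₂ = bearing CR6→MAG8 = 85.585°
dₓₜ = R·arcsin(sin δ₁₃ · sin(θ₁₃ − θ₁₂)) = 6371·arcsin(0.71394·sin(-68.237°)) = -4618.278 km
|dₓₜ| = 4618.278 km

4618 km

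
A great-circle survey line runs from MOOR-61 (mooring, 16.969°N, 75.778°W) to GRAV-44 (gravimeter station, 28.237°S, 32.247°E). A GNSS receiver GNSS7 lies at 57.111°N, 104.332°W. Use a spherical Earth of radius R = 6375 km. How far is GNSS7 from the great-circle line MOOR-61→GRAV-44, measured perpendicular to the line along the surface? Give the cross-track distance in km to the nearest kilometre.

δ₁₃ = central angle MOOR-61→GNSS7 = 0.793610 rad  (haversine)
θ₁₃ = bearing MOOR-61→GNSS7 = 338.649°,  θ₁₂ = bearing MOOR-61→GRAV-44 = 113.998°
dₓₜ = R·arcsin(sin δ₁₃ · sin(θ₁₃ − θ₁₂)) = 6375·arcsin(0.71289·sin(224.651°)) = -3345.353 km
|dₓₜ| = 3345.353 km

3345 km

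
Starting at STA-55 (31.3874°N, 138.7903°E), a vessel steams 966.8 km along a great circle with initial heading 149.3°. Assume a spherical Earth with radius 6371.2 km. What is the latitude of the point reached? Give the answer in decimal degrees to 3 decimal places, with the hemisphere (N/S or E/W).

23.821°N

δ = d/R = 966.8/6371.2 = 0.151745 rad
φ₂ = arcsin(sin φ₁ cos δ + cos φ₁ sin δ cos θ)
   = arcsin(0.52082·0.98851 + 0.85367·0.15116·-0.85985) = 23.82090°
λ₂ = λ₁ + atan2(sin θ sin δ cos φ₁, cos δ − sin φ₁ sin φ₂) = 143.62965°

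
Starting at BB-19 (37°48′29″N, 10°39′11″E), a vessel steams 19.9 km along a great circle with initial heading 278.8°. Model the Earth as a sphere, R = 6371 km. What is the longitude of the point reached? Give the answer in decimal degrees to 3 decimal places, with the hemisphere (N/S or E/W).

BB-19: φ = +37.80806°, λ = +10.65306°
δ = d/R = 19.9/6371 = 0.003124 rad
φ₂ = arcsin(sin φ₁ cos δ + cos φ₁ sin δ cos θ)
   = arcsin(0.61302·1.00000 + 0.79007·0.00312·0.15299) = 37.83522°
λ₂ = λ₁ + atan2(sin θ sin δ cos φ₁, cos δ − sin φ₁ sin φ₂) = 10.42912°

10.429°E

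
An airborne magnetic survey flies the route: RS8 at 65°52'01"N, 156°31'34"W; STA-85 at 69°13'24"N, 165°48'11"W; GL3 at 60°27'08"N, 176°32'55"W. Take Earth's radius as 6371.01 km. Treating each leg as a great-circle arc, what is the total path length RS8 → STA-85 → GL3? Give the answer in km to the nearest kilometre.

RS8: φ = +65.86694°, λ = -156.52611°
STA-85: φ = +69.22333°, λ = -165.80306°
GL3: φ = +60.45222°, λ = -176.54861°
RS8→STA-85: c = 0.085023 rad, d = 541.68 km
STA-85→GL3: c = 0.172038 rad, d = 1096.06 km
Total = 541.68 + 1096.06 = 1637.74 km

1638 km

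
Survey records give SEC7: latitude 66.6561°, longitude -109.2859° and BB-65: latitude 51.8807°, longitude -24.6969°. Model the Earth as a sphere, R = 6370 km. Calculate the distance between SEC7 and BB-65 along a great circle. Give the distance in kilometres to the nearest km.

Δφ = -14.7754°,  Δλ = 84.5890°
a = sin²(Δφ/2) + cos φ₁ cos φ₂ sin²(Δλ/2) = 0.127303
c = 2·arcsin(√a) = 0.729670 rad = 41.8070°
d = R·c = 6370 × 0.729670 = 4648.0 km

4648 km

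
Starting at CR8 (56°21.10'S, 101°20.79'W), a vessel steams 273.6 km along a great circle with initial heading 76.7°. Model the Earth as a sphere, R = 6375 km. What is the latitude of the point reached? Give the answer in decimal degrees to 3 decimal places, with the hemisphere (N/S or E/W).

55.712°S

CR8: φ = -56.35167°, λ = -101.34650°
δ = d/R = 273.6/6375 = 0.042918 rad
φ₂ = arcsin(sin φ₁ cos δ + cos φ₁ sin δ cos θ)
   = arcsin(-0.83245·0.99908 + 0.55409·0.04290·0.23005) = -55.71223°
λ₂ = λ₁ + atan2(sin θ sin δ cos φ₁, cos δ − sin φ₁ sin φ₂) = -97.09602°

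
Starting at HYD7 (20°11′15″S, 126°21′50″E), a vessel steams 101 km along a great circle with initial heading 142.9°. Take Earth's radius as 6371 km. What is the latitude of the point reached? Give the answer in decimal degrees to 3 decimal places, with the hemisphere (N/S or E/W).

20.911°S

HYD7: φ = -20.18750°, λ = +126.36389°
δ = d/R = 101/6371 = 0.015853 rad
φ₂ = arcsin(sin φ₁ cos δ + cos φ₁ sin δ cos θ)
   = arcsin(-0.34509·0.99987 + 0.93857·0.01585·-0.79758) = -20.91098°
λ₂ = λ₁ + atan2(sin θ sin δ cos φ₁, cos δ − sin φ₁ sin φ₂) = 126.95041°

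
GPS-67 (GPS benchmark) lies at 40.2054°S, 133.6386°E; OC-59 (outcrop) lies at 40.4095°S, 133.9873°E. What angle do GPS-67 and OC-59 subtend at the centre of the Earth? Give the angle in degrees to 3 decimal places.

0.335°

Δφ = -0.2041°,  Δλ = 0.3487°
a = sin²(Δφ/2) + cos φ₁ cos φ₂ sin²(Δλ/2) = 0.000009
c = 2·arcsin(√a) = 0.005851 rad = 0.3352°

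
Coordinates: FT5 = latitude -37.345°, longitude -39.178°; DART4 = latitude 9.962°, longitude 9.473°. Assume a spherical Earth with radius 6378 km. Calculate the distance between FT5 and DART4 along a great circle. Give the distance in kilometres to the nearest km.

7308 km

Δφ = 47.3070°,  Δλ = 48.6510°
a = sin²(Δφ/2) + cos φ₁ cos φ₂ sin²(Δλ/2) = 0.293825
c = 2·arcsin(√a) = 1.145764 rad = 65.6474°
d = R·c = 6378 × 1.145764 = 7307.7 km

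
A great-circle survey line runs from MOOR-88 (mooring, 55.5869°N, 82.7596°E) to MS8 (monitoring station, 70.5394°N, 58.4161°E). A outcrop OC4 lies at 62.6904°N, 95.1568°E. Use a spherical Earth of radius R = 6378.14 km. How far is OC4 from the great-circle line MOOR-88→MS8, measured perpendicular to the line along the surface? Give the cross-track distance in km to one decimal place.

δ₁₃ = central angle MOOR-88→OC4 = 0.165850 rad  (haversine)
θ₁₃ = bearing MOOR-88→OC4 = 36.629°,  θ₁₂ = bearing MOOR-88→MS8 = 334.071°
dₓₜ = R·arcsin(sin δ₁₃ · sin(θ₁₃ − θ₁₂)) = 6378.14·arcsin(0.16509·sin(-297.442°)) = 937.866 km
|dₓₜ| = 937.866 km

937.9 km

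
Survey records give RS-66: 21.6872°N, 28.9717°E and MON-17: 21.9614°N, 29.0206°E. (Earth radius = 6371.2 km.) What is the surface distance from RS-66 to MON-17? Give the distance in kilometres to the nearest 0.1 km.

Δφ = 0.2742°,  Δλ = 0.0489°
a = sin²(Δφ/2) + cos φ₁ cos φ₂ sin²(Δλ/2) = 0.000006
c = 2·arcsin(√a) = 0.004851 rad = 0.2779°
d = R·c = 6371.2 × 0.004851 = 30.9 km

30.9 km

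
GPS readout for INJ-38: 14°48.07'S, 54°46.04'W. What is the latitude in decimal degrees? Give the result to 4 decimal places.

14.8012°S

14° + 48.07′/60 = 14 + 0.80117 = 14.8012°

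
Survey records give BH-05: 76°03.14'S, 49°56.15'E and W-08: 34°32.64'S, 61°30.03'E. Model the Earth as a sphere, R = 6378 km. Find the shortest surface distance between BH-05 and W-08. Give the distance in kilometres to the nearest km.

4659 km

BH-05: φ = -76.05233°, λ = +49.93583°
W-08: φ = -34.54400°, λ = +61.50050°
Δφ = 41.5083°,  Δλ = 11.5647°
a = sin²(Δφ/2) + cos φ₁ cos φ₂ sin²(Δλ/2) = 0.127586
c = 2·arcsin(√a) = 0.730518 rad = 41.8556°
d = R·c = 6378 × 0.730518 = 4659.2 km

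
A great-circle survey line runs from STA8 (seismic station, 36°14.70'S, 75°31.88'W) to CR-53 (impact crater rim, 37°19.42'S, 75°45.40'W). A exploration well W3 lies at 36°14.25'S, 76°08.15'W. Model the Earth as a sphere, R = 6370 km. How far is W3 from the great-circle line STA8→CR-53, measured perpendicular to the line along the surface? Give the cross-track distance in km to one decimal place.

53.6 km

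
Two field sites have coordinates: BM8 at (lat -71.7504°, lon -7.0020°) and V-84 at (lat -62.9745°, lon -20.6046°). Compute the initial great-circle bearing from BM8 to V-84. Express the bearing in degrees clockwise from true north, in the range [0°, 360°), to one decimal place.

322.7°

Δλ = -13.6026°
y = sin Δλ · cos φ₂ = -0.106866
x = cos φ₁ sin φ₂ − sin φ₁ cos φ₂ cos Δλ = 0.140466
θ = atan2(y, x) = -37.2637° → 322.7363° (mod 360°)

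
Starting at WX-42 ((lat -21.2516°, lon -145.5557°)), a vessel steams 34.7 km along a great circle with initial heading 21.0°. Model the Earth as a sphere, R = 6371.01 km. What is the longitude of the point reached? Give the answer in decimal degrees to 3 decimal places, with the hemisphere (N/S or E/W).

145.436°W

δ = d/R = 34.7/6371.01 = 0.005447 rad
φ₂ = arcsin(sin φ₁ cos δ + cos φ₁ sin δ cos θ)
   = arcsin(-0.36246·0.99999 + 0.93200·0.00545·0.93358) = -20.96022°
λ₂ = λ₁ + atan2(sin θ sin δ cos φ₁, cos δ − sin φ₁ sin φ₂) = -145.43594°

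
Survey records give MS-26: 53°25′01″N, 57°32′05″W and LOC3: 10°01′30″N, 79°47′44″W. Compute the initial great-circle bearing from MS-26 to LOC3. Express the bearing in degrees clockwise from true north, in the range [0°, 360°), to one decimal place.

210.7°

MS-26: φ = +53.41694°, λ = -57.53472°
LOC3: φ = +10.02500°, λ = -79.79556°
Δλ = -22.2608°
y = sin Δλ · cos φ₂ = -0.373040
x = cos φ₁ sin φ₂ − sin φ₁ cos φ₂ cos Δλ = -0.628051
θ = atan2(y, x) = -149.2912° → 210.7088° (mod 360°)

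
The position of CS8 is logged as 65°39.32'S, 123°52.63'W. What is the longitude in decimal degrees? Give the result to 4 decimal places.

123.8772°W

123° + 52.63′/60 = 123 + 0.87717 = 123.8772°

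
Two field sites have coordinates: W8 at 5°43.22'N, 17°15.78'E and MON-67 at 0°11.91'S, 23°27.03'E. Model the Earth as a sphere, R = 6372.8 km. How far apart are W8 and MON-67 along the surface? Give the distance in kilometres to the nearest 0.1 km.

W8: φ = +5.72033°, λ = +17.26300°
MON-67: φ = -0.19850°, λ = +23.45050°
Δφ = -5.9188°,  Δλ = 6.1875°
a = sin²(Δφ/2) + cos φ₁ cos φ₂ sin²(Δλ/2) = 0.005564
c = 2·arcsin(√a) = 0.149320 rad = 8.5554°
d = R·c = 6372.8 × 0.149320 = 951.6 km

951.6 km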